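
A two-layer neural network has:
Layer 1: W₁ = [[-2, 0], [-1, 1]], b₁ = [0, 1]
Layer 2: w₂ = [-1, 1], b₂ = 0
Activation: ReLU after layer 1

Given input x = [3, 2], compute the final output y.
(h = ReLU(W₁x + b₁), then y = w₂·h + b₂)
y = 0

Layer 1 pre-activation: z₁ = [-6, 0]
After ReLU: h = [0, 0]
Layer 2 output: y = -1×0 + 1×0 + 0 = 0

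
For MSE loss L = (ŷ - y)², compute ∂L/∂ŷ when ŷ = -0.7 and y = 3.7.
∂L/∂ŷ = -8.8

∂L/∂ŷ = 2(ŷ - y) = 2(-0.7 - 3.7) = 2(-4.4) = -8.8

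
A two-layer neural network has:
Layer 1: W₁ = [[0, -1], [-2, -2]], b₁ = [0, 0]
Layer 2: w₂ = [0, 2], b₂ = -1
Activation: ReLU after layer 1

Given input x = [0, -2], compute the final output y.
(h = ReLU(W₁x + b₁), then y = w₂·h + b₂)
y = 7

Layer 1 pre-activation: z₁ = [2, 4]
After ReLU: h = [2, 4]
Layer 2 output: y = 0×2 + 2×4 + -1 = 7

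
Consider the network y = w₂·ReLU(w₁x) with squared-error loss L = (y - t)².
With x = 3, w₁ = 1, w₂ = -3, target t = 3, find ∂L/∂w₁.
∂L/∂w₁ = 216

Forward pass:
z = w₁x = 1×3 = 3
h = ReLU(3) = 3
y = w₂h = -3×3 = -9

Backward pass:
∂L/∂y = 2(y - t) = 2(-9 - 3) = -24
∂y/∂h = w₂ = -3
∂h/∂z = 1 (ReLU derivative)
∂z/∂w₁ = x = 3

∂L/∂w₁ = -24 × -3 × 1 × 3 = 216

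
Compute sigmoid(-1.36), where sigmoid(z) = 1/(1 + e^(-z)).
0.2042

sigmoid(-1.36) = 1/(1 + e^(1.36)) = 1/(1 + 3.896) = 0.2042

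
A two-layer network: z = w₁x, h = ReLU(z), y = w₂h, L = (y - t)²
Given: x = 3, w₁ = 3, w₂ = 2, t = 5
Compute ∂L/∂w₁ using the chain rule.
∂L/∂w₁ = 156

Forward pass:
z = w₁x = 3×3 = 9
h = ReLU(9) = 9
y = w₂h = 2×9 = 18

Backward pass:
∂L/∂y = 2(y - t) = 2(18 - 5) = 26
∂y/∂h = w₂ = 2
∂h/∂z = 1 (ReLU derivative)
∂z/∂w₁ = x = 3

∂L/∂w₁ = 26 × 2 × 1 × 3 = 156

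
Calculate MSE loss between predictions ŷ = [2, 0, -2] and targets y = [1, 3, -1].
MSE = 3.667

MSE = (1/3)((2-1)² + (0-3)² + (-2--1)²) = (1/3)(1 + 9 + 1) = 3.667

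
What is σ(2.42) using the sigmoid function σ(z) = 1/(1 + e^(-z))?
0.9183

sigmoid(2.42) = 1/(1 + e^(-2.42)) = 1/(1 + 0.08892) = 0.9183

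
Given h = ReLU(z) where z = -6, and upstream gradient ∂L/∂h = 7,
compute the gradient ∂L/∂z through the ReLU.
∂L/∂z = 0

h = ReLU(-6) = 0
Since z < 0: ∂h/∂z = 0
∂L/∂z = ∂L/∂h · ∂h/∂z = 7 × 0 = 0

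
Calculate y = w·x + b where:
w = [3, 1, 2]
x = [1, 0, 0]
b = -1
y = 2

y = (3)(1) + (1)(0) + (2)(0) + -1 = 2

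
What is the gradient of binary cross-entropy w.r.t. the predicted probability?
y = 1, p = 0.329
∂L/∂p = -3.04

∂L/∂p = -y/p + (1-y)/(1-p) = -1/0.329 + 0 = -3.04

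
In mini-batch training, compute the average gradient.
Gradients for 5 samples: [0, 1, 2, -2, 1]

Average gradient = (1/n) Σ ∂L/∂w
Average gradient = 0.4

Average = (1/5)(0 + 1 + 2 + -2 + 1) = 2/5 = 0.4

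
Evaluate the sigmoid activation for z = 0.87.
0.7047

sigmoid(0.87) = 1/(1 + e^(-0.87)) = 1/(1 + 0.419) = 0.7047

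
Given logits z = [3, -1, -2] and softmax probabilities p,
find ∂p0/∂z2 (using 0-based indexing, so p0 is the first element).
∂p0/∂z2 = -0.006413

p = softmax(z) = [0.9756, 0.01787, 0.006573]
p0 = 0.9756, p2 = 0.006573

∂p0/∂z2 = -p0 × p2 = -0.9756 × 0.006573 = -0.006413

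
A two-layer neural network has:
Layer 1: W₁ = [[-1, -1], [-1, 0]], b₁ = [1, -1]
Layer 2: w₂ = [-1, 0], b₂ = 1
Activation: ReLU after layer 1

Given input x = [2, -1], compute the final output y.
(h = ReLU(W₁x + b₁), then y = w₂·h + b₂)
y = 1

Layer 1 pre-activation: z₁ = [0, -3]
After ReLU: h = [0, 0]
Layer 2 output: y = -1×0 + 0×0 + 1 = 1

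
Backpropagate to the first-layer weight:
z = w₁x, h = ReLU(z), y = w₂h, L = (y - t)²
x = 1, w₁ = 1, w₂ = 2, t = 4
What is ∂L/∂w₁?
∂L/∂w₁ = -8

Forward pass:
z = w₁x = 1×1 = 1
h = ReLU(1) = 1
y = w₂h = 2×1 = 2

Backward pass:
∂L/∂y = 2(y - t) = 2(2 - 4) = -4
∂y/∂h = w₂ = 2
∂h/∂z = 1 (ReLU derivative)
∂z/∂w₁ = x = 1

∂L/∂w₁ = -4 × 2 × 1 × 1 = -8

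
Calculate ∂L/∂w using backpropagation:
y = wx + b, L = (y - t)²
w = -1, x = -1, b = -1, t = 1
∂L/∂w = 2

y = wx + b = (-1)(-1) + -1 = 0
∂L/∂y = 2(y - t) = 2(0 - 1) = -2
∂y/∂w = x = -1
∂L/∂w = ∂L/∂y · ∂y/∂w = -2 × -1 = 2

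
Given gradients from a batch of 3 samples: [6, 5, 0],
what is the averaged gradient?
Average gradient = 3.667

Average = (1/3)(6 + 5 + 0) = 11/3 = 3.667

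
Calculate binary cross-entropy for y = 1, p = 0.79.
L = 0.2357

L = -1·log(0.79) - 0·log(0.21) = -log(0.79) = 0.2357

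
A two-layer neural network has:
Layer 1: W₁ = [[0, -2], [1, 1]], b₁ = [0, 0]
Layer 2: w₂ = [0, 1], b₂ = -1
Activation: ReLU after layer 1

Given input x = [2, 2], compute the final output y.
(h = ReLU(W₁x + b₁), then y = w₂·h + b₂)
y = 3

Layer 1 pre-activation: z₁ = [-4, 4]
After ReLU: h = [0, 4]
Layer 2 output: y = 0×0 + 1×4 + -1 = 3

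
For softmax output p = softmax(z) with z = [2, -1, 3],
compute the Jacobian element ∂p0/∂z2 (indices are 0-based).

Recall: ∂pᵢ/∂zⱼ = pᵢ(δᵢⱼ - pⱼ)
∂p0/∂z2 = -0.1915

p = softmax(z) = [0.2654, 0.01321, 0.7214]
p0 = 0.2654, p2 = 0.7214

∂p0/∂z2 = -p0 × p2 = -0.2654 × 0.7214 = -0.1915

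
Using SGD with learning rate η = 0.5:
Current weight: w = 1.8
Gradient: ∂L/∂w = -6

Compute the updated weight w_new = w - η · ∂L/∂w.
w_new = 4.8

w_new = w - η·∂L/∂w = 1.8 - 0.5×(-6) = 1.8 - (-3) = 4.8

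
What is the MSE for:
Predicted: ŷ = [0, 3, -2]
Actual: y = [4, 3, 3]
MSE = 13.67

MSE = (1/3)((0-4)² + (3-3)² + (-2-3)²) = (1/3)(16 + 0 + 25) = 13.67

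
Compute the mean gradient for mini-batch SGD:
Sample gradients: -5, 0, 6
Average gradient = 0.3333

Average = (1/3)(-5 + 0 + 6) = 1/3 = 0.3333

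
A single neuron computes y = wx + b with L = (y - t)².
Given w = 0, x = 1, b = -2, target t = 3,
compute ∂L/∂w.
∂L/∂w = -10

y = wx + b = (0)(1) + -2 = -2
∂L/∂y = 2(y - t) = 2(-2 - 3) = -10
∂y/∂w = x = 1
∂L/∂w = ∂L/∂y · ∂y/∂w = -10 × 1 = -10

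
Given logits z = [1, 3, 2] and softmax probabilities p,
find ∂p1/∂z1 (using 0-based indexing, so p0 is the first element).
∂p1/∂z1 = 0.2227

p = softmax(z) = [0.09003, 0.6652, 0.2447]
p1 = 0.6652

∂p1/∂z1 = p1(1 - p1) = 0.6652 × (1 - 0.6652) = 0.2227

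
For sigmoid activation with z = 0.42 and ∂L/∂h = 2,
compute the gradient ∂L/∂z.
∂L/∂z = 0.4786

σ(0.42) = 0.6035
σ'(0.42) = σ(0.42)(1 - σ(0.42)) = 0.6035 × 0.3965 = 0.2393
∂L/∂z = ∂L/∂h · σ'(z) = 2 × 0.2393 = 0.4786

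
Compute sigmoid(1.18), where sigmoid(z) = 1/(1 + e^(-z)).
0.7649

sigmoid(1.18) = 1/(1 + e^(-1.18)) = 1/(1 + 0.3073) = 0.7649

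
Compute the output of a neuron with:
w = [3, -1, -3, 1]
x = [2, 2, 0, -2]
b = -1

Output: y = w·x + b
y = 1

y = (3)(2) + (-1)(2) + (-3)(0) + (1)(-2) + -1 = 1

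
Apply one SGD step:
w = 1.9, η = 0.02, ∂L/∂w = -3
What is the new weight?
w_new = 1.96

w_new = w - η·∂L/∂w = 1.9 - 0.02×(-3) = 1.9 - (-0.06) = 1.96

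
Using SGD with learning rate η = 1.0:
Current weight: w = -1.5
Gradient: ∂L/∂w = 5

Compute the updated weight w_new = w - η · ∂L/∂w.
w_new = -6.5

w_new = w - η·∂L/∂w = -1.5 - 1.0×(5) = -1.5 - (5) = -6.5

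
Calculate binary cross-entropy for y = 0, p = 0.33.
L = 0.4005

L = -0·log(0.33) - 1·log(0.67) = -log(0.67) = 0.4005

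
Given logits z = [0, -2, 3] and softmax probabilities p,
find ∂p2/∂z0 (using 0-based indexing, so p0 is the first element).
∂p2/∂z0 = -0.0446

p = softmax(z) = [0.04712, 0.006377, 0.9465]
p2 = 0.9465, p0 = 0.04712

∂p2/∂z0 = -p2 × p0 = -0.9465 × 0.04712 = -0.0446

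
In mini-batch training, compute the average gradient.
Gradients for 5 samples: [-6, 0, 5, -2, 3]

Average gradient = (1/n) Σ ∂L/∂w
Average gradient = 0

Average = (1/5)(-6 + 0 + 5 + -2 + 3) = 0/5 = 0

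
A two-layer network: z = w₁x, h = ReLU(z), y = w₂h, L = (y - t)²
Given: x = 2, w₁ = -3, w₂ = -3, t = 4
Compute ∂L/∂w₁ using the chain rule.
∂L/∂w₁ = 0

Forward pass:
z = w₁x = -3×2 = -6
h = ReLU(-6) = 0
y = w₂h = -3×0 = 0

Backward pass:
∂L/∂y = 2(y - t) = 2(0 - 4) = -8
∂y/∂h = w₂ = -3
∂h/∂z = 0 (ReLU derivative)
∂z/∂w₁ = x = 2

∂L/∂w₁ = -8 × -3 × 0 × 2 = 0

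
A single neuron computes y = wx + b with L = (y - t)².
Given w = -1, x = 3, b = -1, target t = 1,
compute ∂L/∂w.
∂L/∂w = -30

y = wx + b = (-1)(3) + -1 = -4
∂L/∂y = 2(y - t) = 2(-4 - 1) = -10
∂y/∂w = x = 3
∂L/∂w = ∂L/∂y · ∂y/∂w = -10 × 3 = -30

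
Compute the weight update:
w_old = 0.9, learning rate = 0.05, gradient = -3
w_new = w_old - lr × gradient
w_new = 1.05

w_new = w - η·∂L/∂w = 0.9 - 0.05×(-3) = 0.9 - (-0.15) = 1.05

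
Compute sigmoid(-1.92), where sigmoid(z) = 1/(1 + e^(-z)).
0.1279

sigmoid(-1.92) = 1/(1 + e^(1.92)) = 1/(1 + 6.821) = 0.1279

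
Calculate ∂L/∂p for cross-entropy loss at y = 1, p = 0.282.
∂L/∂p = -3.546

∂L/∂p = -y/p + (1-y)/(1-p) = -1/0.282 + 0 = -3.546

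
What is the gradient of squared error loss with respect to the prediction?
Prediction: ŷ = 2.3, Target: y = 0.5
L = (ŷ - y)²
∂L/∂ŷ = 3.6

∂L/∂ŷ = 2(ŷ - y) = 2(2.3 - 0.5) = 2(1.8) = 3.6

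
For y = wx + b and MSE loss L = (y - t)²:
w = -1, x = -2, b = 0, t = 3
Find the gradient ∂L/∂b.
∂L/∂b = -2

y = wx + b = (-1)(-2) + 0 = 2
∂L/∂y = 2(y - t) = 2(2 - 3) = -2
∂y/∂b = 1
∂L/∂b = ∂L/∂y · ∂y/∂b = -2 × 1 = -2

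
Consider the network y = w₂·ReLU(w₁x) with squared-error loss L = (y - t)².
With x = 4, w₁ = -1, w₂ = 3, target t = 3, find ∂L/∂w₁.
∂L/∂w₁ = 0

Forward pass:
z = w₁x = -1×4 = -4
h = ReLU(-4) = 0
y = w₂h = 3×0 = 0

Backward pass:
∂L/∂y = 2(y - t) = 2(0 - 3) = -6
∂y/∂h = w₂ = 3
∂h/∂z = 0 (ReLU derivative)
∂z/∂w₁ = x = 4

∂L/∂w₁ = -6 × 3 × 0 × 4 = 0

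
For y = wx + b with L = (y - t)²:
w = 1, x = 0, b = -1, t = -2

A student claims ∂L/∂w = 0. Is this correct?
Correct

y = (1)(0) + -1 = -1
∂L/∂y = 2(y - t) = 2(-1 - -2) = 2
∂y/∂w = x = 0
∂L/∂w = 2 × 0 = 0

Claimed value: 0
Correct: The correct gradient is 0.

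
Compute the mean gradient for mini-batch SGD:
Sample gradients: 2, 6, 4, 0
Average gradient = 3

Average = (1/4)(2 + 6 + 4 + 0) = 12/4 = 3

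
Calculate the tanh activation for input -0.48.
-0.4462

tanh(-0.48) = (e^(-0.48) - e^(0.48))/(e^(-0.48) + e^(0.48)) = -0.4462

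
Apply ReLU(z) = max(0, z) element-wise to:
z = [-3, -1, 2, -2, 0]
h = [0, 0, 2, 0, 0]

ReLU applied element-wise: max(0,-3)=0, max(0,-1)=0, max(0,2)=2, max(0,-2)=0, max(0,0)=0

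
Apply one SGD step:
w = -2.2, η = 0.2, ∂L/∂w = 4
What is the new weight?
w_new = -3

w_new = w - η·∂L/∂w = -2.2 - 0.2×(4) = -2.2 - (0.8) = -3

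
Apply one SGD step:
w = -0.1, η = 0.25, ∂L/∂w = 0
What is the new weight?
w_new = -0.1

w_new = w - η·∂L/∂w = -0.1 - 0.25×(0) = -0.1 - (0) = -0.1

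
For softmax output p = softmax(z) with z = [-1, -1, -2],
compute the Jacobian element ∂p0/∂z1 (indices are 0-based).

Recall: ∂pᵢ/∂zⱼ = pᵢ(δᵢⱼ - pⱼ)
∂p0/∂z1 = -0.1784

p = softmax(z) = [0.4223, 0.4223, 0.1554]
p0 = 0.4223, p1 = 0.4223

∂p0/∂z1 = -p0 × p1 = -0.4223 × 0.4223 = -0.1784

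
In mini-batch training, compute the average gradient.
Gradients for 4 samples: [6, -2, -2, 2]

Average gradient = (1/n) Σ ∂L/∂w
Average gradient = 1

Average = (1/4)(6 + -2 + -2 + 2) = 4/4 = 1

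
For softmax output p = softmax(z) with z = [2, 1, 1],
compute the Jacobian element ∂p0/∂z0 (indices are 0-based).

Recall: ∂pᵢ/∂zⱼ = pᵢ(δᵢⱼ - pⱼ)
∂p0/∂z0 = 0.2442

p = softmax(z) = [0.5761, 0.2119, 0.2119]
p0 = 0.5761

∂p0/∂z0 = p0(1 - p0) = 0.5761 × (1 - 0.5761) = 0.2442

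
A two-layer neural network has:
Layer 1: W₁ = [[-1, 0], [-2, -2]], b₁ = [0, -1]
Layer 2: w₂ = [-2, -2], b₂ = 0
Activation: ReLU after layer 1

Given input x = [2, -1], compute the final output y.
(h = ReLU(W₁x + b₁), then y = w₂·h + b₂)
y = 0

Layer 1 pre-activation: z₁ = [-2, -3]
After ReLU: h = [0, 0]
Layer 2 output: y = -2×0 + -2×0 + 0 = 0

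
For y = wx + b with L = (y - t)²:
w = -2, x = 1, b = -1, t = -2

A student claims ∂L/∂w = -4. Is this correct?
Incorrect

y = (-2)(1) + -1 = -3
∂L/∂y = 2(y - t) = 2(-3 - -2) = -2
∂y/∂w = x = 1
∂L/∂w = -2 × 1 = -2

Claimed value: -4
Incorrect: The correct gradient is -2.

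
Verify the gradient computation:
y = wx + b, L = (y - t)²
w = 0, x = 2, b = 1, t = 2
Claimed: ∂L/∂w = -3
Incorrect

y = (0)(2) + 1 = 1
∂L/∂y = 2(y - t) = 2(1 - 2) = -2
∂y/∂w = x = 2
∂L/∂w = -2 × 2 = -4

Claimed value: -3
Incorrect: The correct gradient is -4.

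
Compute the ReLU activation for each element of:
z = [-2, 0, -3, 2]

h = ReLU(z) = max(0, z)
h = [0, 0, 0, 2]

ReLU applied element-wise: max(0,-2)=0, max(0,0)=0, max(0,-3)=0, max(0,2)=2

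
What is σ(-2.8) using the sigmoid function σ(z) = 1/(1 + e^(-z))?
0.05732

sigmoid(-2.8) = 1/(1 + e^(2.8)) = 1/(1 + 16.44) = 0.05732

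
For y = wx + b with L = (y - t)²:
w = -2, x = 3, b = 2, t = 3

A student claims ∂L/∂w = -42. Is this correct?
Correct

y = (-2)(3) + 2 = -4
∂L/∂y = 2(y - t) = 2(-4 - 3) = -14
∂y/∂w = x = 3
∂L/∂w = -14 × 3 = -42

Claimed value: -42
Correct: The correct gradient is -42.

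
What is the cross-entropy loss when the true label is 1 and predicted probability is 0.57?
L = 0.5621

L = -1·log(0.57) - 0·log(0.43) = -log(0.57) = 0.5621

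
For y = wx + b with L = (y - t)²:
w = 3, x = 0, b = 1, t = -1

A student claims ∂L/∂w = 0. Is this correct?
Correct

y = (3)(0) + 1 = 1
∂L/∂y = 2(y - t) = 2(1 - -1) = 4
∂y/∂w = x = 0
∂L/∂w = 4 × 0 = 0

Claimed value: 0
Correct: The correct gradient is 0.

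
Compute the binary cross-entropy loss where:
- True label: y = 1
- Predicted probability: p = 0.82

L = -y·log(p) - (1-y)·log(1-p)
L = 0.1985

L = -1·log(0.82) - 0·log(0.18) = -log(0.82) = 0.1985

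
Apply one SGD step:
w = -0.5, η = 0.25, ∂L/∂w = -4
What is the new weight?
w_new = 0.5

w_new = w - η·∂L/∂w = -0.5 - 0.25×(-4) = -0.5 - (-1) = 0.5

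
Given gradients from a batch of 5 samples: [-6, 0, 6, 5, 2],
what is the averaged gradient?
Average gradient = 1.4

Average = (1/5)(-6 + 0 + 6 + 5 + 2) = 7/5 = 1.4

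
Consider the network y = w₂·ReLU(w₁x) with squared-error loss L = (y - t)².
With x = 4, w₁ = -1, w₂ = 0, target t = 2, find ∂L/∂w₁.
∂L/∂w₁ = 0

Forward pass:
z = w₁x = -1×4 = -4
h = ReLU(-4) = 0
y = w₂h = 0×0 = 0

Backward pass:
∂L/∂y = 2(y - t) = 2(0 - 2) = -4
∂y/∂h = w₂ = 0
∂h/∂z = 0 (ReLU derivative)
∂z/∂w₁ = x = 4

∂L/∂w₁ = -4 × 0 × 0 × 4 = 0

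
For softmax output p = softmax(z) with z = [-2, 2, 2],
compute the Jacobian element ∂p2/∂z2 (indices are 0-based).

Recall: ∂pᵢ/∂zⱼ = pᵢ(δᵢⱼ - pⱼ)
∂p2/∂z2 = 0.25

p = softmax(z) = [0.009075, 0.4955, 0.4955]
p2 = 0.4955

∂p2/∂z2 = p2(1 - p2) = 0.4955 × (1 - 0.4955) = 0.25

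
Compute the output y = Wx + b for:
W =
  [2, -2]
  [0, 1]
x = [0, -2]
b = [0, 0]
y = [4, -2]

Wx = [2×0 + -2×-2, 0×0 + 1×-2]
   = [4, -2]
y = Wx + b = [4 + 0, -2 + 0] = [4, -2]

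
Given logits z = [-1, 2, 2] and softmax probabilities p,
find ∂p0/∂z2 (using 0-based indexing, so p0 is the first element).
∂p0/∂z2 = -0.01185

p = softmax(z) = [0.02429, 0.4879, 0.4879]
p0 = 0.02429, p2 = 0.4879

∂p0/∂z2 = -p0 × p2 = -0.02429 × 0.4879 = -0.01185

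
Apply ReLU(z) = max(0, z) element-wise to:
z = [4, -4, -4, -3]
h = [4, 0, 0, 0]

ReLU applied element-wise: max(0,4)=4, max(0,-4)=0, max(0,-4)=0, max(0,-3)=0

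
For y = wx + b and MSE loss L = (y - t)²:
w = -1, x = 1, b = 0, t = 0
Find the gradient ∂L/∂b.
∂L/∂b = -2

y = wx + b = (-1)(1) + 0 = -1
∂L/∂y = 2(y - t) = 2(-1 - 0) = -2
∂y/∂b = 1
∂L/∂b = ∂L/∂y · ∂y/∂b = -2 × 1 = -2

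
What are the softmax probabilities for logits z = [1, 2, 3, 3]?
p = [0.0541, 0.147, 0.3995, 0.3995]

exp(z) = [2.718, 7.389, 20.09, 20.09]
Sum = 50.28
p = [0.0541, 0.147, 0.3995, 0.3995]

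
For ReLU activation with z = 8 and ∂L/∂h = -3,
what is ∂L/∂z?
∂L/∂z = -3

h = ReLU(8) = 8
Since z > 0: ∂h/∂z = 1
∂L/∂z = ∂L/∂h · ∂h/∂z = -3 × 1 = -3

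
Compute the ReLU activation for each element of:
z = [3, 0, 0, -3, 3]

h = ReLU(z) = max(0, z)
h = [3, 0, 0, 0, 3]

ReLU applied element-wise: max(0,3)=3, max(0,0)=0, max(0,0)=0, max(0,-3)=0, max(0,3)=3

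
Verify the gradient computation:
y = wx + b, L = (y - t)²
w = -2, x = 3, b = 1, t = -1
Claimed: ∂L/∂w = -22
Incorrect

y = (-2)(3) + 1 = -5
∂L/∂y = 2(y - t) = 2(-5 - -1) = -8
∂y/∂w = x = 3
∂L/∂w = -8 × 3 = -24

Claimed value: -22
Incorrect: The correct gradient is -24.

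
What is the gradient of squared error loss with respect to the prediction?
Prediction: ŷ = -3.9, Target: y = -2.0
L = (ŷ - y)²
∂L/∂ŷ = -3.8

∂L/∂ŷ = 2(ŷ - y) = 2(-3.9 - -2.0) = 2(-1.9) = -3.8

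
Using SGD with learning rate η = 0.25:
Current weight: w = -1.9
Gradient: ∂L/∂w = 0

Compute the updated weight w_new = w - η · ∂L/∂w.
w_new = -1.9

w_new = w - η·∂L/∂w = -1.9 - 0.25×(0) = -1.9 - (0) = -1.9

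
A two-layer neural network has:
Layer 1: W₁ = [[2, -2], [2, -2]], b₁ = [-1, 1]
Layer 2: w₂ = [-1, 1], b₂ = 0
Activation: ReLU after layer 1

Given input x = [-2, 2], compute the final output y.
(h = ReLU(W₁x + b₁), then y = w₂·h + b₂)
y = 0

Layer 1 pre-activation: z₁ = [-9, -7]
After ReLU: h = [0, 0]
Layer 2 output: y = -1×0 + 1×0 + 0 = 0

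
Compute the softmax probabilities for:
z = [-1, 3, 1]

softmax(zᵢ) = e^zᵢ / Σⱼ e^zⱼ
p = [0.0159, 0.8668, 0.1173]

exp(z) = [0.3679, 20.09, 2.718]
Sum = 23.17
p = [0.0159, 0.8668, 0.1173]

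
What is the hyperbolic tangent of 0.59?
0.5299

tanh(0.59) = (e^(0.59) - e^(-0.59))/(e^(0.59) + e^(-0.59)) = 0.5299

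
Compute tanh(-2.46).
-0.9855

tanh(-2.46) = (e^(-2.46) - e^(2.46))/(e^(-2.46) + e^(2.46)) = -0.9855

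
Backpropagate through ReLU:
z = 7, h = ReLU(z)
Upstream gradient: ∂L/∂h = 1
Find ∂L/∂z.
∂L/∂z = 1

h = ReLU(7) = 7
Since z > 0: ∂h/∂z = 1
∂L/∂z = ∂L/∂h · ∂h/∂z = 1 × 1 = 1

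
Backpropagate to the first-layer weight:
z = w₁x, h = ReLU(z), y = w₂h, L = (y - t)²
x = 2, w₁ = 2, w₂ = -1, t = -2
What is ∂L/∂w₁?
∂L/∂w₁ = 8

Forward pass:
z = w₁x = 2×2 = 4
h = ReLU(4) = 4
y = w₂h = -1×4 = -4

Backward pass:
∂L/∂y = 2(y - t) = 2(-4 - -2) = -4
∂y/∂h = w₂ = -1
∂h/∂z = 1 (ReLU derivative)
∂z/∂w₁ = x = 2

∂L/∂w₁ = -4 × -1 × 1 × 2 = 8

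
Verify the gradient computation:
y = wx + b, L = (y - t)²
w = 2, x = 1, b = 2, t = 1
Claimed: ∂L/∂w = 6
Correct

y = (2)(1) + 2 = 4
∂L/∂y = 2(y - t) = 2(4 - 1) = 6
∂y/∂w = x = 1
∂L/∂w = 6 × 1 = 6

Claimed value: 6
Correct: The correct gradient is 6.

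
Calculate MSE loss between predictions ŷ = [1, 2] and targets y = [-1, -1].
MSE = 6.5

MSE = (1/2)((1--1)² + (2--1)²) = (1/2)(4 + 9) = 6.5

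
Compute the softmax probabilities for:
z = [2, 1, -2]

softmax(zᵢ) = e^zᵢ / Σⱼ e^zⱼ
p = [0.7214, 0.2654, 0.0132]

exp(z) = [7.389, 2.718, 0.1353]
Sum = 10.24
p = [0.7214, 0.2654, 0.0132]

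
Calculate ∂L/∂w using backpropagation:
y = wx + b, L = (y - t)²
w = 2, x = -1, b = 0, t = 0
∂L/∂w = 4

y = wx + b = (2)(-1) + 0 = -2
∂L/∂y = 2(y - t) = 2(-2 - 0) = -4
∂y/∂w = x = -1
∂L/∂w = ∂L/∂y · ∂y/∂w = -4 × -1 = 4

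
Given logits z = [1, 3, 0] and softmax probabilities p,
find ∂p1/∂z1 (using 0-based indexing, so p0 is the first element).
∂p1/∂z1 = 0.1318

p = softmax(z) = [0.1142, 0.8438, 0.04201]
p1 = 0.8438

∂p1/∂z1 = p1(1 - p1) = 0.8438 × (1 - 0.8438) = 0.1318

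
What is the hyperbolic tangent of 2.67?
0.9905

tanh(2.67) = (e^(2.67) - e^(-2.67))/(e^(2.67) + e^(-2.67)) = 0.9905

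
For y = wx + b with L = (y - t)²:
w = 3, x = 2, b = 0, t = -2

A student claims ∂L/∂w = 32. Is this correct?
Correct

y = (3)(2) + 0 = 6
∂L/∂y = 2(y - t) = 2(6 - -2) = 16
∂y/∂w = x = 2
∂L/∂w = 16 × 2 = 32

Claimed value: 32
Correct: The correct gradient is 32.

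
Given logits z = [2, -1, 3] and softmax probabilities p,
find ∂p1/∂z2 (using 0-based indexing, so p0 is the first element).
∂p1/∂z2 = -0.009532

p = softmax(z) = [0.2654, 0.01321, 0.7214]
p1 = 0.01321, p2 = 0.7214

∂p1/∂z2 = -p1 × p2 = -0.01321 × 0.7214 = -0.009532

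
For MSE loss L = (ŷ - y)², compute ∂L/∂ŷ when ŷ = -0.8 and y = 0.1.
∂L/∂ŷ = -1.8

∂L/∂ŷ = 2(ŷ - y) = 2(-0.8 - 0.1) = 2(-0.9) = -1.8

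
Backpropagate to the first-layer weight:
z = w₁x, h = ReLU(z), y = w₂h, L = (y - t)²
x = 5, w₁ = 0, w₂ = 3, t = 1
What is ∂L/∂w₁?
∂L/∂w₁ = 0

Forward pass:
z = w₁x = 0×5 = 0
h = ReLU(0) = 0
y = w₂h = 3×0 = 0

Backward pass:
∂L/∂y = 2(y - t) = 2(0 - 1) = -2
∂y/∂h = w₂ = 3
∂h/∂z = 0 (ReLU derivative)
∂z/∂w₁ = x = 5

∂L/∂w₁ = -2 × 3 × 0 × 5 = 0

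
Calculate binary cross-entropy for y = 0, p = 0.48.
L = 0.6539

L = -0·log(0.48) - 1·log(0.52) = -log(0.52) = 0.6539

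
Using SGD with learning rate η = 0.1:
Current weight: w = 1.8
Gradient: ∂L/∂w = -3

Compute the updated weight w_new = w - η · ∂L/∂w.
w_new = 2.1

w_new = w - η·∂L/∂w = 1.8 - 0.1×(-3) = 1.8 - (-0.3) = 2.1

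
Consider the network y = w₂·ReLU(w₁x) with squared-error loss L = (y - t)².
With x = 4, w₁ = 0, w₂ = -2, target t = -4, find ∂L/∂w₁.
∂L/∂w₁ = 0

Forward pass:
z = w₁x = 0×4 = 0
h = ReLU(0) = 0
y = w₂h = -2×0 = 0

Backward pass:
∂L/∂y = 2(y - t) = 2(0 - -4) = 8
∂y/∂h = w₂ = -2
∂h/∂z = 0 (ReLU derivative)
∂z/∂w₁ = x = 4

∂L/∂w₁ = 8 × -2 × 0 × 4 = 0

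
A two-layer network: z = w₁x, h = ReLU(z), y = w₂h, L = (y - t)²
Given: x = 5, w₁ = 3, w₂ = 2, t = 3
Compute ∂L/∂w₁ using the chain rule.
∂L/∂w₁ = 540

Forward pass:
z = w₁x = 3×5 = 15
h = ReLU(15) = 15
y = w₂h = 2×15 = 30

Backward pass:
∂L/∂y = 2(y - t) = 2(30 - 3) = 54
∂y/∂h = w₂ = 2
∂h/∂z = 1 (ReLU derivative)
∂z/∂w₁ = x = 5

∂L/∂w₁ = 54 × 2 × 1 × 5 = 540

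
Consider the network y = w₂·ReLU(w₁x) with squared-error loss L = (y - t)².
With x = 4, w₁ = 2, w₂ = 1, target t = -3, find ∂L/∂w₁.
∂L/∂w₁ = 88

Forward pass:
z = w₁x = 2×4 = 8
h = ReLU(8) = 8
y = w₂h = 1×8 = 8

Backward pass:
∂L/∂y = 2(y - t) = 2(8 - -3) = 22
∂y/∂h = w₂ = 1
∂h/∂z = 1 (ReLU derivative)
∂z/∂w₁ = x = 4

∂L/∂w₁ = 22 × 1 × 1 × 4 = 88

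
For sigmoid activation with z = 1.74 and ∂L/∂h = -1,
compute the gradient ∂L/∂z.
∂L/∂z = -0.127

σ(1.74) = 0.8507
σ'(1.74) = σ(1.74)(1 - σ(1.74)) = 0.8507 × 0.1493 = 0.127
∂L/∂z = ∂L/∂h · σ'(z) = -1 × 0.127 = -0.127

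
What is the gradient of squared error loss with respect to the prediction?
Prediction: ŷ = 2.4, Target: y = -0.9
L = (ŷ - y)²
∂L/∂ŷ = 6.6

∂L/∂ŷ = 2(ŷ - y) = 2(2.4 - -0.9) = 2(3.3) = 6.6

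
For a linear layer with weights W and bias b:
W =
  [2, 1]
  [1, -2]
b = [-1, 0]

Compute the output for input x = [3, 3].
y = [8, -3]

Wx = [2×3 + 1×3, 1×3 + -2×3]
   = [9, -3]
y = Wx + b = [9 + -1, -3 + 0] = [8, -3]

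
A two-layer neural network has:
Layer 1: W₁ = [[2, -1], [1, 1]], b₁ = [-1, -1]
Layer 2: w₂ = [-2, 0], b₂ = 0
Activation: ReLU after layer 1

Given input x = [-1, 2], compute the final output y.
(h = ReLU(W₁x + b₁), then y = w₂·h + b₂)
y = 0

Layer 1 pre-activation: z₁ = [-5, 0]
After ReLU: h = [0, 0]
Layer 2 output: y = -2×0 + 0×0 + 0 = 0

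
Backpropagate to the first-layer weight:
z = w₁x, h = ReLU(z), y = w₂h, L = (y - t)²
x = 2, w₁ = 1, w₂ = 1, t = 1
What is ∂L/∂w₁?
∂L/∂w₁ = 4

Forward pass:
z = w₁x = 1×2 = 2
h = ReLU(2) = 2
y = w₂h = 1×2 = 2

Backward pass:
∂L/∂y = 2(y - t) = 2(2 - 1) = 2
∂y/∂h = w₂ = 1
∂h/∂z = 1 (ReLU derivative)
∂z/∂w₁ = x = 2

∂L/∂w₁ = 2 × 1 × 1 × 2 = 4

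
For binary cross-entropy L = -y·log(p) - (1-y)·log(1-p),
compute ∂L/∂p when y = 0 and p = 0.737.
∂L/∂p = 3.802

∂L/∂p = -y/p + (1-y)/(1-p) = 0 + 1/0.263 = 3.802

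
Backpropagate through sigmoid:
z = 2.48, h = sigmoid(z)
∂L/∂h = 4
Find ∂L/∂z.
∂L/∂z = 0.2852

σ(2.48) = 0.9227
σ'(2.48) = σ(2.48)(1 - σ(2.48)) = 0.9227 × 0.07727 = 0.0713
∂L/∂z = ∂L/∂h · σ'(z) = 4 × 0.0713 = 0.2852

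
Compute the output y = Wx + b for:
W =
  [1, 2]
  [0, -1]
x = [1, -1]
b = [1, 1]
y = [0, 2]

Wx = [1×1 + 2×-1, 0×1 + -1×-1]
   = [-1, 1]
y = Wx + b = [-1 + 1, 1 + 1] = [0, 2]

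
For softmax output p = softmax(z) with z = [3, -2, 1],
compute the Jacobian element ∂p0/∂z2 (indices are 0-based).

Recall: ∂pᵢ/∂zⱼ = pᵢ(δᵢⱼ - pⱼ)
∂p0/∂z2 = -0.1038

p = softmax(z) = [0.8756, 0.0059, 0.1185]
p0 = 0.8756, p2 = 0.1185

∂p0/∂z2 = -p0 × p2 = -0.8756 × 0.1185 = -0.1038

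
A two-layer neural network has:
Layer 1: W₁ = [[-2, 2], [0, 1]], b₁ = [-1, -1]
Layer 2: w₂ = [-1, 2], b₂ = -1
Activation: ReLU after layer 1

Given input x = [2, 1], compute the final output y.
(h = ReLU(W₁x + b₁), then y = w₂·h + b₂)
y = -1

Layer 1 pre-activation: z₁ = [-3, 0]
After ReLU: h = [0, 0]
Layer 2 output: y = -1×0 + 2×0 + -1 = -1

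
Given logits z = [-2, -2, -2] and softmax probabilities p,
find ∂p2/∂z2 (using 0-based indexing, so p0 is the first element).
∂p2/∂z2 = 0.2222

p = softmax(z) = [0.3333, 0.3333, 0.3333]
p2 = 0.3333

∂p2/∂z2 = p2(1 - p2) = 0.3333 × (1 - 0.3333) = 0.2222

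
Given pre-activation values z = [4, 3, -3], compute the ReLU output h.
h = [4, 3, 0]

ReLU applied element-wise: max(0,4)=4, max(0,3)=3, max(0,-3)=0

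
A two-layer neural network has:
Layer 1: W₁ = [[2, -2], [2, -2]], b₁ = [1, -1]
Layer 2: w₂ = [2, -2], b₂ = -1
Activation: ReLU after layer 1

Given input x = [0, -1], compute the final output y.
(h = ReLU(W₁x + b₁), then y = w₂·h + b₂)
y = 3

Layer 1 pre-activation: z₁ = [3, 1]
After ReLU: h = [3, 1]
Layer 2 output: y = 2×3 + -2×1 + -1 = 3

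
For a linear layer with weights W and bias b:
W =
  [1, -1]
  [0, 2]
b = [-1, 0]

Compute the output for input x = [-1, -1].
y = [-1, -2]

Wx = [1×-1 + -1×-1, 0×-1 + 2×-1]
   = [0, -2]
y = Wx + b = [0 + -1, -2 + 0] = [-1, -2]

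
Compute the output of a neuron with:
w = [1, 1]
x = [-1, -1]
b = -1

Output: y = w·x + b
y = -3

y = (1)(-1) + (1)(-1) + -1 = -3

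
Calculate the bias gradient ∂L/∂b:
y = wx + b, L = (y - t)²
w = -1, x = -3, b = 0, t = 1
∂L/∂b = 4

y = wx + b = (-1)(-3) + 0 = 3
∂L/∂y = 2(y - t) = 2(3 - 1) = 4
∂y/∂b = 1
∂L/∂b = ∂L/∂y · ∂y/∂b = 4 × 1 = 4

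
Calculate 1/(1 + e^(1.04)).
0.2611

sigmoid(-1.04) = 1/(1 + e^(1.04)) = 1/(1 + 2.829) = 0.2611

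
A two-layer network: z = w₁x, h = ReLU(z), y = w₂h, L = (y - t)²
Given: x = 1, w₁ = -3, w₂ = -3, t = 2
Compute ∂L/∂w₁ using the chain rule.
∂L/∂w₁ = 0

Forward pass:
z = w₁x = -3×1 = -3
h = ReLU(-3) = 0
y = w₂h = -3×0 = 0

Backward pass:
∂L/∂y = 2(y - t) = 2(0 - 2) = -4
∂y/∂h = w₂ = -3
∂h/∂z = 0 (ReLU derivative)
∂z/∂w₁ = x = 1

∂L/∂w₁ = -4 × -3 × 0 × 1 = 0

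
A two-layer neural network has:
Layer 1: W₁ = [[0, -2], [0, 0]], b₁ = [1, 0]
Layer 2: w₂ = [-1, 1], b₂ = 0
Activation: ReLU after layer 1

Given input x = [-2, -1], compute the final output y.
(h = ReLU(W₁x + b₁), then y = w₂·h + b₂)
y = -3

Layer 1 pre-activation: z₁ = [3, 0]
After ReLU: h = [3, 0]
Layer 2 output: y = -1×3 + 1×0 + 0 = -3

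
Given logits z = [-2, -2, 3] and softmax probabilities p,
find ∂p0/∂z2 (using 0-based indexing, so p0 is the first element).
∂p0/∂z2 = -0.00656

p = softmax(z) = [0.006648, 0.006648, 0.9867]
p0 = 0.006648, p2 = 0.9867

∂p0/∂z2 = -p0 × p2 = -0.006648 × 0.9867 = -0.00656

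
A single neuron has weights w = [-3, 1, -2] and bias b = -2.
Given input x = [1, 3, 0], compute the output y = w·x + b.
y = -2

y = (-3)(1) + (1)(3) + (-2)(0) + -2 = -2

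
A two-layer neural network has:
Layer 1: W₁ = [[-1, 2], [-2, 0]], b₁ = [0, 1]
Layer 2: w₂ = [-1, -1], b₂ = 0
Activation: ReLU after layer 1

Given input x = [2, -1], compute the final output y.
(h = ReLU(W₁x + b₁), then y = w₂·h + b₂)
y = 0

Layer 1 pre-activation: z₁ = [-4, -3]
After ReLU: h = [0, 0]
Layer 2 output: y = -1×0 + -1×0 + 0 = 0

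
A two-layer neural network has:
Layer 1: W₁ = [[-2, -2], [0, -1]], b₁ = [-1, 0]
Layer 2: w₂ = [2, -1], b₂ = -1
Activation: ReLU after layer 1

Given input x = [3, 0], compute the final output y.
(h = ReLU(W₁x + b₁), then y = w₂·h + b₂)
y = -1

Layer 1 pre-activation: z₁ = [-7, 0]
After ReLU: h = [0, 0]
Layer 2 output: y = 2×0 + -1×0 + -1 = -1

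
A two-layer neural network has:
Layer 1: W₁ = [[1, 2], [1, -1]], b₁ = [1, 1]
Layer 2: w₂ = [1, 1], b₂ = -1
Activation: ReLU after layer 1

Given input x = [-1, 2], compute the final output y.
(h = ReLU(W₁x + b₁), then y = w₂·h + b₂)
y = 3

Layer 1 pre-activation: z₁ = [4, -2]
After ReLU: h = [4, 0]
Layer 2 output: y = 1×4 + 1×0 + -1 = 3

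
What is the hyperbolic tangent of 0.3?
0.2913

tanh(0.3) = (e^(0.3) - e^(-0.3))/(e^(0.3) + e^(-0.3)) = 0.2913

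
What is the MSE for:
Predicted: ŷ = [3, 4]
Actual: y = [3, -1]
MSE = 12.5

MSE = (1/2)((3-3)² + (4--1)²) = (1/2)(0 + 25) = 12.5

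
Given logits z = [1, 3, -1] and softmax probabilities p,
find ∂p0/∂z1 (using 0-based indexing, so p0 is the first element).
∂p0/∂z1 = -0.1017

p = softmax(z) = [0.1173, 0.8668, 0.01588]
p0 = 0.1173, p1 = 0.8668

∂p0/∂z1 = -p0 × p1 = -0.1173 × 0.8668 = -0.1017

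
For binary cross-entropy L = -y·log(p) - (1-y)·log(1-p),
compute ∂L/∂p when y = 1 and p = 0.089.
∂L/∂p = -11.24

∂L/∂p = -y/p + (1-y)/(1-p) = -1/0.089 + 0 = -11.24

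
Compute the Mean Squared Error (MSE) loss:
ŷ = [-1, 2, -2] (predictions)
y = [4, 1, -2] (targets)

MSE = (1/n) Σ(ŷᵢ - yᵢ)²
MSE = 8.667

MSE = (1/3)((-1-4)² + (2-1)² + (-2--2)²) = (1/3)(25 + 1 + 0) = 8.667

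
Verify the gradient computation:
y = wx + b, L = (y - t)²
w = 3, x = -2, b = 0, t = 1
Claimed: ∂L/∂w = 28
Correct

y = (3)(-2) + 0 = -6
∂L/∂y = 2(y - t) = 2(-6 - 1) = -14
∂y/∂w = x = -2
∂L/∂w = -14 × -2 = 28

Claimed value: 28
Correct: The correct gradient is 28.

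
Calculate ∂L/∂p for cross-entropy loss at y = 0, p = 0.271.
∂L/∂p = 1.372

∂L/∂p = -y/p + (1-y)/(1-p) = 0 + 1/0.729 = 1.372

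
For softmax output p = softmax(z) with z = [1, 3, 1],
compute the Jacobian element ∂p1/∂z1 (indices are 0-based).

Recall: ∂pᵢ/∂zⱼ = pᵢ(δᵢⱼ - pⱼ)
∂p1/∂z1 = 0.1676

p = softmax(z) = [0.1065, 0.787, 0.1065]
p1 = 0.787

∂p1/∂z1 = p1(1 - p1) = 0.787 × (1 - 0.787) = 0.1676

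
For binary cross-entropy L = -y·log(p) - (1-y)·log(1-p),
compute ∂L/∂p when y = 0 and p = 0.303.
∂L/∂p = 1.435

∂L/∂p = -y/p + (1-y)/(1-p) = 0 + 1/0.697 = 1.435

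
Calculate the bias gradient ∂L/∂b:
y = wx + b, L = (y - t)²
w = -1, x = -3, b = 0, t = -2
∂L/∂b = 10

y = wx + b = (-1)(-3) + 0 = 3
∂L/∂y = 2(y - t) = 2(3 - -2) = 10
∂y/∂b = 1
∂L/∂b = ∂L/∂y · ∂y/∂b = 10 × 1 = 10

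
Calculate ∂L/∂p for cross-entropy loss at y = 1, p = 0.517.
∂L/∂p = -1.934

∂L/∂p = -y/p + (1-y)/(1-p) = -1/0.517 + 0 = -1.934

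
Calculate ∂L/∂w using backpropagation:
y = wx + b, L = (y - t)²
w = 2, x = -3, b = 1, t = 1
∂L/∂w = 36

y = wx + b = (2)(-3) + 1 = -5
∂L/∂y = 2(y - t) = 2(-5 - 1) = -12
∂y/∂w = x = -3
∂L/∂w = ∂L/∂y · ∂y/∂w = -12 × -3 = 36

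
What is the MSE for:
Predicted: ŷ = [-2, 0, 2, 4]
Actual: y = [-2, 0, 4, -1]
MSE = 7.25

MSE = (1/4)((-2--2)² + (0-0)² + (2-4)² + (4--1)²) = (1/4)(0 + 0 + 4 + 25) = 7.25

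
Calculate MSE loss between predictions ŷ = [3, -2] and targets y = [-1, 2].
MSE = 16

MSE = (1/2)((3--1)² + (-2-2)²) = (1/2)(16 + 16) = 16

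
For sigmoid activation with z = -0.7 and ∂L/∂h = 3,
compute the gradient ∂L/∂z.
∂L/∂z = 0.6651

σ(-0.7) = 0.3318
σ'(-0.7) = σ(-0.7)(1 - σ(-0.7)) = 0.3318 × 0.6682 = 0.2217
∂L/∂z = ∂L/∂h · σ'(z) = 3 × 0.2217 = 0.6651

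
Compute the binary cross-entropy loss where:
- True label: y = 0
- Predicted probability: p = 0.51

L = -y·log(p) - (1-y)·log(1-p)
L = 0.7133

L = -0·log(0.51) - 1·log(0.49) = -log(0.49) = 0.7133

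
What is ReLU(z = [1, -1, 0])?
h = [1, 0, 0]

ReLU applied element-wise: max(0,1)=1, max(0,-1)=0, max(0,0)=0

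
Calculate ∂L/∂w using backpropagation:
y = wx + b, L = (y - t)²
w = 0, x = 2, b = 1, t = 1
∂L/∂w = 0

y = wx + b = (0)(2) + 1 = 1
∂L/∂y = 2(y - t) = 2(1 - 1) = 0
∂y/∂w = x = 2
∂L/∂w = ∂L/∂y · ∂y/∂w = 0 × 2 = 0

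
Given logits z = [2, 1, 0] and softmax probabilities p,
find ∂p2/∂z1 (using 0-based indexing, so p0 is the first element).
∂p2/∂z1 = -0.02203

p = softmax(z) = [0.6652, 0.2447, 0.09003]
p2 = 0.09003, p1 = 0.2447

∂p2/∂z1 = -p2 × p1 = -0.09003 × 0.2447 = -0.02203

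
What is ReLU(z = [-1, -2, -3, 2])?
h = [0, 0, 0, 2]

ReLU applied element-wise: max(0,-1)=0, max(0,-2)=0, max(0,-3)=0, max(0,2)=2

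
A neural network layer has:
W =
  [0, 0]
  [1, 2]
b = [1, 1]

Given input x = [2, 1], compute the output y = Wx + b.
y = [1, 5]

Wx = [0×2 + 0×1, 1×2 + 2×1]
   = [0, 4]
y = Wx + b = [0 + 1, 4 + 1] = [1, 5]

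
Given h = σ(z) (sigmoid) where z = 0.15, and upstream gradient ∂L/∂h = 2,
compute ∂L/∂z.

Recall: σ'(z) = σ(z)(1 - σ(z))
∂L/∂z = 0.4972

σ(0.15) = 0.5374
σ'(0.15) = σ(0.15)(1 - σ(0.15)) = 0.5374 × 0.4626 = 0.2486
∂L/∂z = ∂L/∂h · σ'(z) = 2 × 0.2486 = 0.4972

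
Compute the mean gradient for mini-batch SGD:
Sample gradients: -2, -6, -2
Average gradient = -3.333

Average = (1/3)(-2 + -6 + -2) = -10/3 = -3.333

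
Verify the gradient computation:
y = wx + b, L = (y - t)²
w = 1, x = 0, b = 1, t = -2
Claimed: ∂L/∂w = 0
Correct

y = (1)(0) + 1 = 1
∂L/∂y = 2(y - t) = 2(1 - -2) = 6
∂y/∂w = x = 0
∂L/∂w = 6 × 0 = 0

Claimed value: 0
Correct: The correct gradient is 0.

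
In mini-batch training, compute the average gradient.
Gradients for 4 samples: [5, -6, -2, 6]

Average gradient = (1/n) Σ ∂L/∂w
Average gradient = 0.75

Average = (1/4)(5 + -6 + -2 + 6) = 3/4 = 0.75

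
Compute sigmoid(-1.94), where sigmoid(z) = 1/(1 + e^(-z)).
0.1256

sigmoid(-1.94) = 1/(1 + e^(1.94)) = 1/(1 + 6.959) = 0.1256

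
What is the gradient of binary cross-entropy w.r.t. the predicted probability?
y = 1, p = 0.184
∂L/∂p = -5.435

∂L/∂p = -y/p + (1-y)/(1-p) = -1/0.184 + 0 = -5.435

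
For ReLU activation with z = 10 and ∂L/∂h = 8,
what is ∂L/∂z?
∂L/∂z = 8

h = ReLU(10) = 10
Since z > 0: ∂h/∂z = 1
∂L/∂z = ∂L/∂h · ∂h/∂z = 8 × 1 = 8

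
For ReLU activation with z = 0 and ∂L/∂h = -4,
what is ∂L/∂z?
∂L/∂z = 0

h = ReLU(0) = 0
At z = 0: ∂h/∂z = 0 (by convention)
∂L/∂z = ∂L/∂h · ∂h/∂z = -4 × 0 = 0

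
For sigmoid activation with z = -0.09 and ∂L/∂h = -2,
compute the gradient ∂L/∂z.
∂L/∂z = -0.499

σ(-0.09) = 0.4775
σ'(-0.09) = σ(-0.09)(1 - σ(-0.09)) = 0.4775 × 0.5225 = 0.2495
∂L/∂z = ∂L/∂h · σ'(z) = -2 × 0.2495 = -0.499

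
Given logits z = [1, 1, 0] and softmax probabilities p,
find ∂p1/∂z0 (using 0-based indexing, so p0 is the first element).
∂p1/∂z0 = -0.1784

p = softmax(z) = [0.4223, 0.4223, 0.1554]
p1 = 0.4223, p0 = 0.4223

∂p1/∂z0 = -p1 × p0 = -0.4223 × 0.4223 = -0.1784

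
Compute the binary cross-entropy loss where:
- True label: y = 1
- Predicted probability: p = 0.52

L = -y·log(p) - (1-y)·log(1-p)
L = 0.6539

L = -1·log(0.52) - 0·log(0.48) = -log(0.52) = 0.6539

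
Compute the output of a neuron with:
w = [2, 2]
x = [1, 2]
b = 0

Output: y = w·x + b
y = 6

y = (2)(1) + (2)(2) + 0 = 6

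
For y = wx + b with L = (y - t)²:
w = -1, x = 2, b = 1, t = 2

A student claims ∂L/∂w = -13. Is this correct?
Incorrect

y = (-1)(2) + 1 = -1
∂L/∂y = 2(y - t) = 2(-1 - 2) = -6
∂y/∂w = x = 2
∂L/∂w = -6 × 2 = -12

Claimed value: -13
Incorrect: The correct gradient is -12.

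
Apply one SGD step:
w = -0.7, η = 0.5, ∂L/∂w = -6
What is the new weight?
w_new = 2.3

w_new = w - η·∂L/∂w = -0.7 - 0.5×(-6) = -0.7 - (-3) = 2.3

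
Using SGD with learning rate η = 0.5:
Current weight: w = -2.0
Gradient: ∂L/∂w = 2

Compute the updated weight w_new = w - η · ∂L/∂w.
w_new = -3

w_new = w - η·∂L/∂w = -2.0 - 0.5×(2) = -2.0 - (1) = -3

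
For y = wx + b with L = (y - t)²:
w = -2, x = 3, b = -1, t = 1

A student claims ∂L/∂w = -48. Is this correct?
Correct

y = (-2)(3) + -1 = -7
∂L/∂y = 2(y - t) = 2(-7 - 1) = -16
∂y/∂w = x = 3
∂L/∂w = -16 × 3 = -48

Claimed value: -48
Correct: The correct gradient is -48.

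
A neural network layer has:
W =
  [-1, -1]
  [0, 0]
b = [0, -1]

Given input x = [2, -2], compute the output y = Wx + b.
y = [0, -1]

Wx = [-1×2 + -1×-2, 0×2 + 0×-2]
   = [0, 0]
y = Wx + b = [0 + 0, 0 + -1] = [0, -1]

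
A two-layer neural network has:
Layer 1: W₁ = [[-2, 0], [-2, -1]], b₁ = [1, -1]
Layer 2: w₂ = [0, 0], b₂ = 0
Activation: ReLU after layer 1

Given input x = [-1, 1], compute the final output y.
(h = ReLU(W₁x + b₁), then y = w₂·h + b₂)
y = 0

Layer 1 pre-activation: z₁ = [3, 0]
After ReLU: h = [3, 0]
Layer 2 output: y = 0×3 + 0×0 + 0 = 0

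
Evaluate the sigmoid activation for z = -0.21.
0.4477

sigmoid(-0.21) = 1/(1 + e^(0.21)) = 1/(1 + 1.234) = 0.4477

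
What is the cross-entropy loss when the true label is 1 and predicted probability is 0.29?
L = 1.238

L = -1·log(0.29) - 0·log(0.71) = -log(0.29) = 1.238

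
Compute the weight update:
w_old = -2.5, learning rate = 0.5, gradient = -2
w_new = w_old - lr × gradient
w_new = -1.5

w_new = w - η·∂L/∂w = -2.5 - 0.5×(-2) = -2.5 - (-1) = -1.5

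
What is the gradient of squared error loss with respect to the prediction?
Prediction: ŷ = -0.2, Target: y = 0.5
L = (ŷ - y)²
∂L/∂ŷ = -1.4

∂L/∂ŷ = 2(ŷ - y) = 2(-0.2 - 0.5) = 2(-0.7) = -1.4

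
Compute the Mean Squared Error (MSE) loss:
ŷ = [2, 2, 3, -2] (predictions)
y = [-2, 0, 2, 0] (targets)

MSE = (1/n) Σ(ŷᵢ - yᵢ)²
MSE = 6.25

MSE = (1/4)((2--2)² + (2-0)² + (3-2)² + (-2-0)²) = (1/4)(16 + 4 + 1 + 4) = 6.25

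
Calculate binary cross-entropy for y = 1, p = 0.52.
L = 0.6539

L = -1·log(0.52) - 0·log(0.48) = -log(0.52) = 0.6539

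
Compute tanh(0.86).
0.6963

tanh(0.86) = (e^(0.86) - e^(-0.86))/(e^(0.86) + e^(-0.86)) = 0.6963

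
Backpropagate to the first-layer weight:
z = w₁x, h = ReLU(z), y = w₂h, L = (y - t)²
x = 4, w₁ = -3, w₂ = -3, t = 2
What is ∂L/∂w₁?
∂L/∂w₁ = 0

Forward pass:
z = w₁x = -3×4 = -12
h = ReLU(-12) = 0
y = w₂h = -3×0 = 0

Backward pass:
∂L/∂y = 2(y - t) = 2(0 - 2) = -4
∂y/∂h = w₂ = -3
∂h/∂z = 0 (ReLU derivative)
∂z/∂w₁ = x = 4

∂L/∂w₁ = -4 × -3 × 0 × 4 = 0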